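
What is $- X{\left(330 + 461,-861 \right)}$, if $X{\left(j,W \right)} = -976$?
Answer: $976$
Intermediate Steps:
$- X{\left(330 + 461,-861 \right)} = \left(-1\right) \left(-976\right) = 976$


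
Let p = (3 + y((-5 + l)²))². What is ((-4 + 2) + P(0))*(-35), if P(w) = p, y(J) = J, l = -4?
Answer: -246890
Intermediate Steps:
p = 7056 (p = (3 + (-5 - 4)²)² = (3 + (-9)²)² = (3 + 81)² = 84² = 7056)
P(w) = 7056
((-4 + 2) + P(0))*(-35) = ((-4 + 2) + 7056)*(-35) = (-2 + 7056)*(-35) = 7054*(-35) = -246890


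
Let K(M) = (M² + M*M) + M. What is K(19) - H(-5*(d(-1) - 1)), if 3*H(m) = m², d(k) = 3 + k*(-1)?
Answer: 666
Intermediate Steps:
d(k) = 3 - k
H(m) = m²/3
K(M) = M + 2*M² (K(M) = (M² + M²) + M = 2*M² + M = M + 2*M²)
K(19) - H(-5*(d(-1) - 1)) = 19*(1 + 2*19) - (-5*((3 - 1*(-1)) - 1))²/3 = 19*(1 + 38) - (-5*((3 + 1) - 1))²/3 = 19*39 - (-5*(4 - 1))²/3 = 741 - (-5*3)²/3 = 741 - (-15)²/3 = 741 - 225/3 = 741 - 1*75 = 741 - 75 = 666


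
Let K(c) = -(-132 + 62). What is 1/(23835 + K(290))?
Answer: 1/23905 ≈ 4.1832e-5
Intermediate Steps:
K(c) = 70 (K(c) = -1*(-70) = 70)
1/(23835 + K(290)) = 1/(23835 + 70) = 1/23905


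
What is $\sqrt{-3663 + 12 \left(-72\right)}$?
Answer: $3 i \sqrt{503} \approx 67.283 i$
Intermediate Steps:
$\sqrt{-3663 + 12 \left(-72\right)} = \sqrt{-3663 - 864} = \sqrt{-4527} = 3 i \sqrt{503}$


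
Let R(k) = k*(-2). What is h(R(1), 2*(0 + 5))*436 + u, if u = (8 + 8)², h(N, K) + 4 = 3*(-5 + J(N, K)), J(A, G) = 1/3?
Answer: -7592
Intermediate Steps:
J(A, G) = ⅓
R(k) = -2*k
h(N, K) = -18 (h(N, K) = -4 + 3*(-5 + ⅓) = -4 + 3*(-14/3) = -4 - 14 = -18)
u = 256 (u = 16² = 256)
h(R(1), 2*(0 + 5))*436 + u = -18*436 + 256 = -7848 + 256 = -7592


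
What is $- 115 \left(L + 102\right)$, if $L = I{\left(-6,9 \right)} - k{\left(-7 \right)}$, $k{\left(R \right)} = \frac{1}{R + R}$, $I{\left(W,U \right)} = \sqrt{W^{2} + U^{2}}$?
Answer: $- \frac{164335}{14} - 345 \sqrt{13} \approx -12982.0$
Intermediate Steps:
$I{\left(W,U \right)} = \sqrt{U^{2} + W^{2}}$
$k{\left(R \right)} = \frac{1}{2 R}$
$L = \frac{1}{14} + 3 \sqrt{13}$ ($L = \sqrt{9^{2} + \left(-6\right)^{2}} - \frac{1}{2 \left(-7\right)} = \sqrt{81 + 36} - \frac{1}{2} \left(- \frac{1}{7}\right) = \sqrt{117} - - \frac{1}{14} = 3 \sqrt{13} + \frac{1}{14} = \frac{1}{14} + 3 \sqrt{13} \approx 10.888$)
$- 115 \left(L + 102\right) = - 115 \left(\left(\frac{1}{14} + 3 \sqrt{13}\right) + 102\right) = - 115 \left(\frac{1429}{14} + 3 \sqrt{13}\right) = - \frac{164335}{14} - 345 \sqrt{13}$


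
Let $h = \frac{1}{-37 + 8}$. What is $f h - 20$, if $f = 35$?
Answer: $- \frac{615}{29} \approx -21.207$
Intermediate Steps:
$h = - \frac{1}{29}$ ($h = \frac{1}{-29} = - \frac{1}{29} \approx -0.034483$)
$f h - 20 = 35 \left(- \frac{1}{29}\right) - 20 = - \frac{35}{29} - 20 = - \frac{615}{29}$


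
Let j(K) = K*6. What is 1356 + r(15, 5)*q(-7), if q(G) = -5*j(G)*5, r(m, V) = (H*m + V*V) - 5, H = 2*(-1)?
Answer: -9144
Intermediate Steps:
j(K) = 6*K
H = -2
r(m, V) = -5 + V² - 2*m (r(m, V) = (-2*m + V*V) - 5 = (-2*m + V²) - 5 = (V² - 2*m) - 5 = -5 + V² - 2*m)
q(G) = -150*G (q(G) = -30*G*5 = -150*G)
1356 + r(15, 5)*q(-7) = 1356 + (-5 + 5² - 2*15)*(-150*(-7)) = 1356 + (-5 + 25 - 30)*1050 = 1356 - 10*1050 = 1356 - 10500 = -9144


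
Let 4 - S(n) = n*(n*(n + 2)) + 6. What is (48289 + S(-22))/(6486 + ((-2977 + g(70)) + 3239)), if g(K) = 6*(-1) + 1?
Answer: 57967/6743 ≈ 8.5966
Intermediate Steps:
g(K) = -5 (g(K) = -6 + 1 = -5)
S(n) = -2 - n²*(2 + n) (S(n) = 4 - (n*(n*(n + 2)) + 6) = 4 - (n*(n*(2 + n)) + 6) = 4 - (n²*(2 + n) + 6) = 4 - (6 + n²*(2 + n)) = 4 + (-6 - n²*(2 + n)) = -2 - n²*(2 + n))
(48289 + S(-22))/(6486 + ((-2977 + g(70)) + 3239)) = (48289 + (-2 - 1*(-22)³ - 2*(-22)²))/(6486 + ((-2977 - 5) + 3239)) = (48289 + (-2 - 1*(-10648) - 2*484))/(6486 + (-2982 + 3239)) = (48289 + (-2 + 10648 - 968))/(6486 + 257) = (48289 + 9678)/6743 = 57967*(1/6743) = 57967/6743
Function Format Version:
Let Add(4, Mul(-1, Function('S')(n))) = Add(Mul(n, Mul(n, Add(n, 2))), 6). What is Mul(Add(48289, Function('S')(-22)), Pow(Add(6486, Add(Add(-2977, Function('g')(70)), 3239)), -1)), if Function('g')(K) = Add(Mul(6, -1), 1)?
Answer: Rational(57967, 6743) ≈ 8.5966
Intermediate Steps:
Function('g')(K) = -5 (Function('g')(K) = Add(-6, 1) = -5)
Function('S')(n) = Add(-2, Mul(-1, Pow(n, 2), Add(2, n))) (Function('S')(n) = Add(4, Mul(-1, Add(Mul(n, Mul(n, Add(n, 2))), 6))) = Add(4, Mul(-1, Add(Mul(n, Mul(n, Add(2, n))), 6))) = Add(4, Mul(-1, Add(Mul(Pow(n, 2), Add(2, n)), 6))) = Add(4, Mul(-1, Add(6, Mul(Pow(n, 2), Add(2, n))))) = Add(4, Add(-6, Mul(-1, Pow(n, 2), Add(2, n)))) = Add(-2, Mul(-1, Pow(n, 2), Add(2, n))))
Mul(Add(48289, Function('S')(-22)), Pow(Add(6486, Add(Add(-2977, Function('g')(70)), 3239)), -1)) = Mul(Add(48289, Add(-2, Mul(-1, Pow(-22, 3)), Mul(-2, Pow(-22, 2)))), Pow(Add(6486, Add(Add(-2977, -5), 3239)), -1)) = Mul(Add(48289, Add(-2, Mul(-1, -10648), Mul(-2, 484))), Pow(Add(6486, Add(-2982, 3239)), -1)) = Mul(Add(48289, Add(-2, 10648, -968)), Pow(Add(6486, 257), -1)) = Mul(Add(48289, 9678), Pow(6743, -1)) = Mul(57967, Rational(1, 6743)) = Rational(57967, 6743)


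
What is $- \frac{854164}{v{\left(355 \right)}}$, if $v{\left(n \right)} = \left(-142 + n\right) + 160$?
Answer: $- \frac{854164}{373} \approx -2290.0$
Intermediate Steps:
$v{\left(n \right)} = 18 + n$
$- \frac{854164}{v{\left(355 \right)}} = - \frac{854164}{18 + 355} = - \frac{854164}{373}$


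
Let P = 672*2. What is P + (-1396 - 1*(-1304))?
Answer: 1252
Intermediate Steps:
P = 1344
P + (-1396 - 1*(-1304)) = 1344 + (-1396 - 1*(-1304)) = 1344 + (-1396 + 1304) = 1344 - 92 = 1252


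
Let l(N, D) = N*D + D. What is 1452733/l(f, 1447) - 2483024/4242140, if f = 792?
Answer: 828374684079/1216933156985 ≈ 0.68071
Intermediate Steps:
l(N, D) = D + D*N (l(N, D) = D*N + D = D + D*N)
1452733/l(f, 1447) - 2483024/4242140 = 1452733/((1447*(1 + 792))) - 2483024/4242140 = 1452733/((1447*793)) - 2483024*1/4242140 = 1452733/1147471 - 620756/1060535 = 828374684079/1216933156985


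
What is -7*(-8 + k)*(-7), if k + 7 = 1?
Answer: -686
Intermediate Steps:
k = -6 (k = -7 + 1 = -6)
-7*(-8 + k)*(-7) = -7*(-8 - 6)*(-7) = -7*(-14)*(-7) = 98*(-7) = -686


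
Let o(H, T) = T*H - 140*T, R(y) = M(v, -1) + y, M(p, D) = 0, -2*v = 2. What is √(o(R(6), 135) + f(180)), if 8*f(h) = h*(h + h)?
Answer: 3*I*√1110 ≈ 99.95*I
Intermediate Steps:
v = -1 (v = -½*2 = -1)
f(h) = h²/4 (f(h) = (h*(h + h))/8 = (h*(2*h))/8 = (2*h²)/8 = h²/4)
R(y) = y (R(y) = 0 + y = y)
o(H, T) = -140*T + H*T (o(H, T) = H*T - 140*T = -140*T + H*T)
√(o(R(6), 135) + f(180)) = √(135*(-140 + 6) + (¼)*180²) = √(135*(-134) + (¼)*32400) = √(-18090 + 8100) = √(-9990) = 3*I*√1110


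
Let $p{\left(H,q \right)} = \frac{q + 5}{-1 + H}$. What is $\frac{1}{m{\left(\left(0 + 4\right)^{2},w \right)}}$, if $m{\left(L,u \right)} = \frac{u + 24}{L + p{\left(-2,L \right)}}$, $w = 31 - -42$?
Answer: $\frac{9}{97} \approx 0.092783$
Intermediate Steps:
$p{\left(H,q \right)} = \frac{5 + q}{-1 + H}$
$w = 73$ ($w = 31 + 42 = 73$)
$m{\left(L,u \right)} = \frac{24 + u}{- \frac{5}{3} + \frac{2 L}{3}}$ ($m{\left(L,u \right)} = \frac{u + 24}{L + \frac{5 + L}{-1 - 2}} = \frac{24 + u}{L + \frac{5 + L}{-3}} = \frac{24 + u}{L - \frac{5 + L}{3}} = \frac{24 + u}{L - \left(\frac{5}{3} + \frac{L}{3}\right)} = \frac{24 + u}{- \frac{5}{3} + \frac{2 L}{3}}$)
$\frac{1}{m{\left(\left(0 + 4\right)^{2},w \right)}} = \frac{1}{3 \frac{1}{-5 + 2 \left(0 + 4\right)^{2}} \left(24 + 73\right)} = \frac{1}{3 \frac{1}{-5 + 2 \cdot 4^{2}} \cdot 97} = \frac{1}{3 \frac{1}{-5 + 2 \cdot 16} \cdot 97} = \frac{1}{3 \frac{1}{-5 + 32} \cdot 97} = \frac{1}{3 \cdot \frac{1}{27} \cdot 97} = \frac{1}{\frac{97}{9}} = \frac{9}{97}$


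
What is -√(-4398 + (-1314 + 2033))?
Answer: -I*√3679 ≈ -60.655*I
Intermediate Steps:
-√(-4398 + (-1314 + 2033)) = -√(-4398 + 719) = -√(-3679) = -I*√3679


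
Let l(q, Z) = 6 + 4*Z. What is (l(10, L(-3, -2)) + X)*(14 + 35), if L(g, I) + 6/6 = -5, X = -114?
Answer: -6468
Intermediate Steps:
L(g, I) = -6 (L(g, I) = -1 - 5 = -6)
(l(10, L(-3, -2)) + X)*(14 + 35) = ((6 + 4*(-6)) - 114)*(14 + 35) = ((6 - 24) - 114)*49 = (-18 - 114)*49 = -132*49 = -6468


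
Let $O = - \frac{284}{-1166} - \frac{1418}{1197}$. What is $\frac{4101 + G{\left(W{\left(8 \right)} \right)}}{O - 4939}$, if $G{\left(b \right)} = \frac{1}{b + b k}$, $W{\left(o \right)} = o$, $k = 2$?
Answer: $- \frac{22895328225}{27578742472} \approx -0.83018$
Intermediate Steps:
$G{\left(b \right)} = \frac{1}{3 b}$ ($G{\left(b \right)} = \frac{1}{b + b 2} = \frac{1}{b + 2 b} = \frac{1}{3 b}$)
$O = - \frac{656720}{697851}$ ($O = \left(-284\right) \left(- \frac{1}{1166}\right) - \frac{1418}{1197} = \frac{142}{583} - \frac{1418}{1197} = - \frac{656720}{697851} \approx -0.94106$)
$\frac{4101 + G{\left(W{\left(8 \right)} \right)}}{O - 4939} = \frac{4101 + \frac{1}{3 \cdot 8}}{- \frac{656720}{697851} - 4939} = \frac{4101 + \frac{1}{3} \cdot \frac{1}{8}}{- \frac{3447342809}{697851}} = \left(4101 + \frac{1}{24}\right) \left(- \frac{697851}{3447342809}\right) = \frac{98425}{24} \left(- \frac{697851}{3447342809}\right) = - \frac{22895328225}{27578742472}$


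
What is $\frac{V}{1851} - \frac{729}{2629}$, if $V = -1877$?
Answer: $- \frac{6284012}{4866279} \approx -1.2913$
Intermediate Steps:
$\frac{V}{1851} - \frac{729}{2629} = - \frac{1877}{1851} - \frac{729}{2629} = - \frac{6284012}{4866279}$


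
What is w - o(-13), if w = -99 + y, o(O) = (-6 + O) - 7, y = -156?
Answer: -229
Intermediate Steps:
o(O) = -13 + O
w = -255 (w = -99 - 156 = -255)
w - o(-13) = -255 - (-13 - 13) = -255 - 1*(-26) = -255 + 26 = -229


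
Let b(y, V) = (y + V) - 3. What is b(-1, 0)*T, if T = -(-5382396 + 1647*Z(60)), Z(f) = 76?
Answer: -21028896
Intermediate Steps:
b(y, V) = -3 + V + y (b(y, V) = (V + y) - 3 = -3 + V + y)
T = 5257224 (T = -1647/(1/(-3268 + 76)) = -1647/(1/(-3192)) = -1647/(-1/3192) = -1647*(-3192) = 5257224)
b(-1, 0)*T = (-3 + 0 - 1)*5257224 = -4*5257224 = -21028896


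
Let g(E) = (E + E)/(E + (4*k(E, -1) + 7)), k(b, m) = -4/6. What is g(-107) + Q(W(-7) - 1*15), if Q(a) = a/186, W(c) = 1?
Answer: 28775/14322 ≈ 2.0091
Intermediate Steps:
k(b, m) = -⅔ (k(b, m) = -4*⅙ = -⅔)
g(E) = 2*E/(13/3 + E) (g(E) = (E + E)/(E + (4*(-⅔) + 7)) = (2*E)/(E + (-8/3 + 7)) = (2*E)/(E + 13/3) = (2*E)/(13/3 + E) = 2*E/(13/3 + E))
Q(a) = a/186 (Q(a) = a*(1/186) = a/186)
g(-107) + Q(W(-7) - 1*15) = 6*(-107)/(13 + 3*(-107)) + (1 - 1*15)/186 = 6*(-107)/(13 - 321) + (1 - 15)/186 = 6*(-107)/(-308) + (1/186)*(-14) = 6*(-107)*(-1/308) - 7/93 = 321/154 - 7/93 = 28775/14322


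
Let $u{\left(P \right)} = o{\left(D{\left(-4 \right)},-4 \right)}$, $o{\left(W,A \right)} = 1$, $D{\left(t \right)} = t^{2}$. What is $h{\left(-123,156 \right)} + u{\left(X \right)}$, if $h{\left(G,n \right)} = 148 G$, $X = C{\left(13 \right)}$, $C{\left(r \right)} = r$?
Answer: $-18203$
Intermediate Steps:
$X = 13$
$u{\left(P \right)} = 1$
$h{\left(-123,156 \right)} + u{\left(X \right)} = 148 \left(-123\right) + 1 = -18204 + 1 = -18203$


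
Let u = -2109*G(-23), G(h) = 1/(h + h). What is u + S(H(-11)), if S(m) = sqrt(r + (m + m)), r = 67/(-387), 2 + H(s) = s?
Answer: 2109/46 + I*sqrt(435547)/129 ≈ 45.848 + 5.116*I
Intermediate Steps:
H(s) = -2 + s
G(h) = 1/(2*h)
u = 2109/46 (u = -2109/(2*(-23)) = -2109*(-1)/(2*23) = -2109*(-1/46) = 2109/46 ≈ 45.848)
r = -67/387 (r = 67*(-1/387) = -67/387 ≈ -0.17313)
S(m) = sqrt(-67/387 + 2*m) (S(m) = sqrt(-67/387 + (m + m)) = sqrt(-67/387 + 2*m))
u + S(H(-11)) = 2109/46 + sqrt(-2881 + 33282*(-2 - 11))/129 = 2109/46 + sqrt(-2881 + 33282*(-13))/129 = 2109/46 + sqrt(-2881 - 432666)/129 = 2109/46 + sqrt(-435547)/129 = 2109/46 + (I*sqrt(435547))/129 = 2109/46 + I*sqrt(435547)/129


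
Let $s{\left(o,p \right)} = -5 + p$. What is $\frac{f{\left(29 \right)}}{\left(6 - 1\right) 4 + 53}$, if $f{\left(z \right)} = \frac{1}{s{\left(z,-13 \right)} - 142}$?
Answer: $- \frac{1}{11680} \approx -8.5616 \cdot 10^{-5}$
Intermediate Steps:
$f{\left(z \right)} = - \frac{1}{160}$ ($f{\left(z \right)} = \frac{1}{\left(-5 - 13\right) - 142} = \frac{1}{-18 - 142} = \frac{1}{-160} = - \frac{1}{160}$)
$\frac{f{\left(29 \right)}}{\left(6 - 1\right) 4 + 53} = - \frac{1}{160 \left(\left(6 - 1\right) 4 + 53\right)} = - \frac{1}{160 \left(5 \cdot 4 + 53\right)} = - \frac{1}{160 \left(20 + 53\right)} = - \frac{1}{160 \cdot 73} = \left(- \frac{1}{160}\right) \frac{1}{73} = - \frac{1}{11680}$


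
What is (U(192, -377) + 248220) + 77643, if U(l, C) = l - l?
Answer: 325863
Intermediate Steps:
U(l, C) = 0
(U(192, -377) + 248220) + 77643 = (0 + 248220) + 77643 = 248220 + 77643 = 325863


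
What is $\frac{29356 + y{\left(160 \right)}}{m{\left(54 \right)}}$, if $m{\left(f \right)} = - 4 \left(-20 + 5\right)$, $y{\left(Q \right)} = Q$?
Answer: $\frac{7379}{15} \approx 491.93$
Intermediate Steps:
$m{\left(f \right)} = 60$ ($m{\left(f \right)} = \left(-4\right) \left(-15\right) = 60$)
$\frac{29356 + y{\left(160 \right)}}{m{\left(54 \right)}} = \frac{29356 + 160}{60} = 29516 \cdot \frac{1}{60} = \frac{7379}{15}$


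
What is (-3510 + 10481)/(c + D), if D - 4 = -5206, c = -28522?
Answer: -6971/33724 ≈ -0.20671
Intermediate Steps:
D = -5202 (D = 4 - 5206 = -5202)
(-3510 + 10481)/(c + D) = (-3510 + 10481)/(-28522 - 5202) = 6971/(-33724) = 6971*(-1/33724) = -6971/33724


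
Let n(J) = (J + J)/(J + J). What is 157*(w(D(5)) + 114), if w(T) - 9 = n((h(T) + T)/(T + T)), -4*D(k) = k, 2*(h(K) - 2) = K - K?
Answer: 19468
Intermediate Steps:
h(K) = 2 (h(K) = 2 + (K - K)/2 = 2 + (1/2)*0 = 2 + 0 = 2)
D(k) = -k/4
n(J) = 1 (n(J) = (2*J)/((2*J)) = (2*J)*(1/(2*J)) = 1)
w(T) = 10 (w(T) = 9 + 1 = 10)
157*(w(D(5)) + 114) = 157*(10 + 114) = 157*124 = 19468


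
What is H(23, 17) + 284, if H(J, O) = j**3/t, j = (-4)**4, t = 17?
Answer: 16782044/17 ≈ 9.8718e+5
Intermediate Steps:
j = 256
H(J, O) = 16777216/17 (H(J, O) = 256**3/17 = 16777216*(1/17) = 16777216/17)
H(23, 17) + 284 = 16777216/17 + 284 = 16782044/17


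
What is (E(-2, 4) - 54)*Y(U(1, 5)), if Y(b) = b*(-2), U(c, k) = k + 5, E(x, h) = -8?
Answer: 1240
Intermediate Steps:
U(c, k) = 5 + k
Y(b) = -2*b
(E(-2, 4) - 54)*Y(U(1, 5)) = (-8 - 54)*(-2*(5 + 5)) = -(-124)*10 = -62*(-20) = 1240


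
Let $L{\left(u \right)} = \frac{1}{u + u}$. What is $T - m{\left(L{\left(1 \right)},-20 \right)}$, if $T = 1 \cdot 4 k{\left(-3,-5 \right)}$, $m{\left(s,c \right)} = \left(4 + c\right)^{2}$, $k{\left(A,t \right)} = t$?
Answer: $-276$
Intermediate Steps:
$L{\left(u \right)} = \frac{1}{2 u}$
$T = -20$ ($T = 1 \cdot 4 \left(-5\right) = 4 \left(-5\right) = -20$)
$T - m{\left(L{\left(1 \right)},-20 \right)} = -20 - \left(4 - 20\right)^{2} = -20 - \left(-16\right)^{2} = -20 - 256 = -276$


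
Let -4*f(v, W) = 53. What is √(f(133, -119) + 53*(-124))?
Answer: I*√26341/2 ≈ 81.15*I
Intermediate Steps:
f(v, W) = -53/4 (f(v, W) = -¼*53 = -53/4)
√(f(133, -119) + 53*(-124)) = √(-53/4 + 53*(-124)) = √(-53/4 - 6572) = √(-26341/4) = I*√26341/2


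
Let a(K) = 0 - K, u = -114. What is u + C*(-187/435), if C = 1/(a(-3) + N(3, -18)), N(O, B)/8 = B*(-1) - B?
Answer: -14430877/126585 ≈ -114.00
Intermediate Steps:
a(K) = -K
N(O, B) = -16*B (N(O, B) = 8*(B*(-1) - B) = 8*(-B - B) = 8*(-2*B) = -16*B)
C = 1/291 (C = 1/(-1*(-3) - 16*(-18)) = 1/(3 + 288) = 1/291 ≈ 0.0034364)
u + C*(-187/435) = -114 + (-187/435)/291 = -114 + (-187*1/435)/291 = -114 + (1/291)*(-187/435) = -114 - 187/126585 = -14430877/126585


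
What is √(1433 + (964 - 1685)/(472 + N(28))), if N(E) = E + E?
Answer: √24944799/132 ≈ 37.837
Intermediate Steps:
N(E) = 2*E
√(1433 + (964 - 1685)/(472 + N(28))) = √(1433 + (964 - 1685)/(472 + 2*28)) = √(1433 - 721/(472 + 56)) = √(1433 - 721/528) = √(755903/528) = √24944799/132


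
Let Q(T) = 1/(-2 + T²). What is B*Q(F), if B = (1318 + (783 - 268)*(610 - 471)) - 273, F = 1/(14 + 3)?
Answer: -20990070/577 ≈ -36378.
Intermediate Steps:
F = 1/17 ≈ 0.058824
B = 72630 (B = (1318 + 515*139) - 273 = (1318 + 71585) - 273 = 72903 - 273 = 72630)
B*Q(F) = 72630/(-2 + (1/17)²) = 72630/(-2 + 1/289) = 72630/(-577/289) = 72630*(-289/577) = -20990070/577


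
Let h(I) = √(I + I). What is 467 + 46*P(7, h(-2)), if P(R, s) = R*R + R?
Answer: 3043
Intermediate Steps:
h(I) = √2*√I (h(I) = √(2*I) = √2*√I)
P(R, s) = R + R² (P(R, s) = R² + R = R + R²)
467 + 46*P(7, h(-2)) = 467 + 46*(7*(1 + 7)) = 467 + 46*(7*8) = 467 + 46*56 = 467 + 2576 = 3043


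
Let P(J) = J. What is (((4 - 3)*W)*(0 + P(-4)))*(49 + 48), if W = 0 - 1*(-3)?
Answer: -1164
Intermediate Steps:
W = 3 (W = 0 + 3 = 3)
(((4 - 3)*W)*(0 + P(-4)))*(49 + 48) = (((4 - 3)*3)*(0 - 4))*(49 + 48) = ((1*3)*(-4))*97 = (3*(-4))*97 = -12*97 = -1164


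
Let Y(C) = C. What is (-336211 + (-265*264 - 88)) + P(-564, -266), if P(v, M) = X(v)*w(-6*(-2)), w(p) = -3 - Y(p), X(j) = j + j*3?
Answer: -372419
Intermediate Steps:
X(j) = 4*j (X(j) = j + 3*j = 4*j)
w(p) = -3 - p
P(v, M) = -60*v (P(v, M) = (4*v)*(-3 - (-1)*6*(-2)) = (4*v)*(-3 - (-1)*(-12)) = (4*v)*(-3 - 1*12) = (4*v)*(-3 - 12) = (4*v)*(-15) = -60*v)
(-336211 + (-265*264 - 88)) + P(-564, -266) = (-336211 + (-265*264 - 88)) - 60*(-564) = (-336211 + (-69960 - 88)) + 33840 = (-336211 - 70048) + 33840 = -406259 + 33840 = -372419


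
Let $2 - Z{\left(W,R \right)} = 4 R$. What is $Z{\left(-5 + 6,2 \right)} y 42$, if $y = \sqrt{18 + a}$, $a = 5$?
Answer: $- 252 \sqrt{23} \approx -1208.5$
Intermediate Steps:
$Z{\left(W,R \right)} = 2 - 4 R$
$y = \sqrt{23}$ ($y = \sqrt{18 + 5} = \sqrt{23} \approx 4.7958$)
$Z{\left(-5 + 6,2 \right)} y 42 = \left(2 - 8\right) \sqrt{23} \cdot 42 = - 6 \sqrt{23} \cdot 42 = - 252 \sqrt{23}$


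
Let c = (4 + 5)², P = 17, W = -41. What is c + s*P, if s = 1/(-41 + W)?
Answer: 6625/82 ≈ 80.793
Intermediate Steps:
s = -1/82 (s = 1/(-41 - 41) = 1/(-82) = -1/82 ≈ -0.012195)
c = 81 (c = 9² = 81)
c + s*P = 81 - 1/82*17 = 81 - 17/82 = 6625/82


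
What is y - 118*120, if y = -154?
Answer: -14314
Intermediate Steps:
y - 118*120 = -154 - 118*120 = -154 - 14160 = -14314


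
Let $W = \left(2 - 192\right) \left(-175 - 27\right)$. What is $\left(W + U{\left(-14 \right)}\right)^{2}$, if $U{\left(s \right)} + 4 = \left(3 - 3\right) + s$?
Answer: $1471643044$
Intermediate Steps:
$W = 38380$ ($W = \left(-190\right) \left(-202\right) = 38380$)
$U{\left(s \right)} = -4 + s$ ($U{\left(s \right)} = -4 + \left(\left(3 - 3\right) + s\right) = -4 + \left(0 + s\right) = -4 + s$)
$\left(W + U{\left(-14 \right)}\right)^{2} = \left(38380 - 18\right)^{2} = 38362^{2} = 1471643044$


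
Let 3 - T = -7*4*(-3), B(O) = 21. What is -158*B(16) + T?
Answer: -3399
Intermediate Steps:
T = -81 (T = 3 - (-7*4)*(-3) = 3 - (-28)*(-3) = 3 - 1*84 = 3 - 84 = -81)
-158*B(16) + T = -158*21 - 81 = -3318 - 81 = -3399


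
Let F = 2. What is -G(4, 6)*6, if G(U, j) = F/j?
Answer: -2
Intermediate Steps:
G(U, j) = 2/j
-G(4, 6)*6 = -2/6*6 = -1*⅓*6 = -⅓*6 = -2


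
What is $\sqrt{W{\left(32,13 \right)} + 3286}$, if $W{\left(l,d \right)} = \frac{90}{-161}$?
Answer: $\frac{2 \sqrt{21290479}}{161} \approx 57.319$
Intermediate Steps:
$W{\left(l,d \right)} = - \frac{90}{161}$ ($W{\left(l,d \right)} = 90 \left(- \frac{1}{161}\right) = - \frac{90}{161}$)
$\sqrt{W{\left(32,13 \right)} + 3286} = \sqrt{- \frac{90}{161} + 3286} = \sqrt{\frac{528956}{161}} = \frac{2 \sqrt{21290479}}{161}$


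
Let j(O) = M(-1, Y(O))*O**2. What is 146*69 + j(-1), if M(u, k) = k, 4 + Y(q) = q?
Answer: 10069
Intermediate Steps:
Y(q) = -4 + q
j(O) = O**2*(-4 + O) (j(O) = (-4 + O)*O**2 = O**2*(-4 + O))
146*69 + j(-1) = 146*69 + (-1)**2*(-4 - 1) = 10074 + 1*(-5) = 10074 - 5 = 10069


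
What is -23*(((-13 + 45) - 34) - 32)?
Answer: 782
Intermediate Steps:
-23*(((-13 + 45) - 34) - 32) = -23*((32 - 34) - 32) = -23*(-2 - 32) = -23*(-34) = 782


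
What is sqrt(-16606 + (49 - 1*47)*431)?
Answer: 8*I*sqrt(246) ≈ 125.48*I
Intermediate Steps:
sqrt(-16606 + (49 - 1*47)*431) = sqrt(-16606 + (49 - 47)*431) = sqrt(-16606 + 2*431) = sqrt(-16606 + 862) = sqrt(-15744) = 8*I*sqrt(246)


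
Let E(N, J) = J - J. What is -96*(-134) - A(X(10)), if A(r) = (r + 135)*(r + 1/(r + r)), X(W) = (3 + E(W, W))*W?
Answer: 31645/4 ≈ 7911.3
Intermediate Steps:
E(N, J) = 0
X(W) = 3*W (X(W) = (3 + 0)*W = 3*W)
A(r) = (135 + r)*(r + 1/(2*r))
-96*(-134) - A(X(10)) = -96*(-134) - (1/2 + (3*10)**2 + 135*(3*10) + 135/(2*((3*10)))) = 12864 - (1/2 + 30**2 + 135*30 + (135/2)/30) = 12864 - (1/2 + 900 + 4050 + (135/2)*(1/30)) = 12864 - (1/2 + 900 + 4050 + 9/4) = 12864 - 1*19811/4 = 12864 - 19811/4 = 31645/4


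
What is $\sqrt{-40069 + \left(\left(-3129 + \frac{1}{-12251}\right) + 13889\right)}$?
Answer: $\frac{4 i \sqrt{274931245285}}{12251} \approx 171.2 i$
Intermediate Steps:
$\sqrt{-40069 + \left(\left(-3129 + \frac{1}{-12251}\right) + 13889\right)} = \sqrt{-40069 + \left(\left(-3129 - \frac{1}{12251}\right) + 13889\right)} = \sqrt{-40069 + \left(- \frac{38333380}{12251} + 13889\right)} = \sqrt{-40069 + \frac{131820759}{12251}} = \sqrt{- \frac{359064560}{12251}} = \frac{4 i \sqrt{274931245285}}{12251}$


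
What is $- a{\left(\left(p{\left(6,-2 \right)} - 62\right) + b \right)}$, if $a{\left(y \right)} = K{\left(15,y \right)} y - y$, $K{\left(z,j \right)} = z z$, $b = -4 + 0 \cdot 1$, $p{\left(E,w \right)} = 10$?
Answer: $12544$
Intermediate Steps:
$b = -4$ ($b = -4 + 0 = -4$)
$K{\left(z,j \right)} = z^{2}$
$a{\left(y \right)} = 224 y$ ($a{\left(y \right)} = 15^{2} y - y = 225 y - y = 224 y$)
$- a{\left(\left(p{\left(6,-2 \right)} - 62\right) + b \right)} = - 224 \left(\left(10 - 62\right) - 4\right) = - 224 \left(-52 - 4\right) = - 224 \left(-56\right) = \left(-1\right) \left(-12544\right) = 12544$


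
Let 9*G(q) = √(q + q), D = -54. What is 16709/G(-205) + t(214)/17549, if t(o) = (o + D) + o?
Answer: 374/17549 - 150381*I*√410/410 ≈ 0.021312 - 7426.8*I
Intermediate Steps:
G(q) = √2*√q/9 (G(q) = √(q + q)/9 = √(2*q)/9 = (√2*√q)/9 = √2*√q/9)
t(o) = -54 + 2*o (t(o) = (o - 54) + o = (-54 + o) + o = -54 + 2*o)
16709/G(-205) + t(214)/17549 = 16709/((√2*√(-205)/9)) + (-54 + 2*214)/17549 = 16709/((√2*(I*√205)/9)) + (-54 + 428)*(1/17549) = 16709/((I*√410/9)) + 374*(1/17549) = 16709*(-9*I*√410/410) + 374/17549 = -150381*I*√410/410 + 374/17549 = 374/17549 - 150381*I*√410/410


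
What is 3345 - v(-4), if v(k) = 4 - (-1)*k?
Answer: 3345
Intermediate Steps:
v(k) = 4 + k
3345 - v(-4) = 3345 - (4 - 4) = 3345 - 1*0 = 3345 + 0 = 3345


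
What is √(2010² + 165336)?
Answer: 2*√1051359 ≈ 2050.7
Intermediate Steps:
√(2010² + 165336) = √(4040100 + 165336) = √4205436 = 2*√1051359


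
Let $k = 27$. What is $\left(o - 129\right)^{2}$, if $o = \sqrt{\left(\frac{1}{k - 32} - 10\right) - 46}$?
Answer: $\frac{\left(645 - i \sqrt{1405}\right)^{2}}{25} \approx 16585.0 - 1934.1 i$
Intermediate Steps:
$o = \frac{i \sqrt{1405}}{5}$ ($o = \sqrt{\left(\frac{1}{27 - 32} - 10\right) - 46} = \sqrt{\left(\frac{1}{-5} - 10\right) - 46} = \sqrt{\left(- \frac{1}{5} - 10\right) - 46} = \sqrt{- \frac{51}{5} - 46} = \sqrt{- \frac{281}{5}} = \frac{i \sqrt{1405}}{5} \approx 7.4967 i$)
$\left(o - 129\right)^{2} = \left(\frac{i \sqrt{1405}}{5} - 129\right)^{2} = \left(-129 + \frac{i \sqrt{1405}}{5}\right)^{2}$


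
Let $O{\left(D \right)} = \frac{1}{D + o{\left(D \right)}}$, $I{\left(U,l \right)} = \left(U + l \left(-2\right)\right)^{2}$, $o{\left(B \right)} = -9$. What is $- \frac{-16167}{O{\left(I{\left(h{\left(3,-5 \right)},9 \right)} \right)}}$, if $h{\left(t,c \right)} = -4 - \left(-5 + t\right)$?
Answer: $6321297$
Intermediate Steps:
$h{\left(t,c \right)} = 1 - t$ ($h{\left(t,c \right)} = -4 - \left(-5 + t\right) = 1 - t$)
$I{\left(U,l \right)} = \left(U - 2 l\right)^{2}$
$O{\left(D \right)} = \frac{1}{-9 + D}$ ($O{\left(D \right)} = \frac{1}{D - 9} = \frac{1}{-9 + D}$)
$- \frac{-16167}{O{\left(I{\left(h{\left(3,-5 \right)},9 \right)} \right)}} = - \frac{-16167}{\frac{1}{-9 + \left(\left(1 - 3\right) - 18\right)^{2}}} = - \frac{-16167}{\frac{1}{-9 + \left(-2 - 18\right)^{2}}} = - \frac{-16167}{\frac{1}{-9 + \left(-20\right)^{2}}} = - \frac{-16167}{\frac{1}{-9 + 400}} = - \frac{-16167}{\frac{1}{391}} = - \left(-16167\right) \frac{1}{\frac{1}{391}} = - \left(-16167\right) 391 = \left(-1\right) \left(-6321297\right) = 6321297$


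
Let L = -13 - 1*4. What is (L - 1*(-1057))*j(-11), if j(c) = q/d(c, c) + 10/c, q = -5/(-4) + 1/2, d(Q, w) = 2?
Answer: -390/11 ≈ -35.455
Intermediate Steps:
q = 7/4 (q = -5*(-¼) + 1*(½) = 5/4 + ½ = 7/4 ≈ 1.7500)
L = -17 (L = -13 - 4 = -17)
j(c) = 7/8 + 10/c (j(c) = (7/4)/2 + 10/c = (7/4)*(½) + 10/c = 7/8 + 10/c)
(L - 1*(-1057))*j(-11) = (-17 - 1*(-1057))*(7/8 + 10/(-11)) = (-17 + 1057)*(7/8 + 10*(-1/11)) = 1040*(7/8 - 10/11) = 1040*(-3/88) = -390/11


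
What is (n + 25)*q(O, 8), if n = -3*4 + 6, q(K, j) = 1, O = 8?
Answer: 19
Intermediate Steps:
n = -6 (n = -12 + 6 = -6)
(n + 25)*q(O, 8) = (-6 + 25)*1 = 19*1 = 19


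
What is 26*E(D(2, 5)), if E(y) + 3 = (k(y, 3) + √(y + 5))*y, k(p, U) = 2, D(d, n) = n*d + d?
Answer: 546 + 312*√17 ≈ 1832.4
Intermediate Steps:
D(d, n) = d + d*n (D(d, n) = d*n + d = d + d*n)
E(y) = -3 + y*(2 + √(5 + y)) (E(y) = -3 + (2 + √(y + 5))*y = -3 + (2 + √(5 + y))*y = -3 + y*(2 + √(5 + y)))
26*E(D(2, 5)) = 26*(-3 + 2*(2*(1 + 5)) + (2*(1 + 5))*√(5 + 2*(1 + 5))) = 26*(-3 + 2*(2*6) + (2*6)*√(5 + 2*6)) = 26*(-3 + 2*12 + 12*√(5 + 12)) = 26*(-3 + 24 + 12*√17) = 26*(21 + 12*√17) = 546 + 312*√17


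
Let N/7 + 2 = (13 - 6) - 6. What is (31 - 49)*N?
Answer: 126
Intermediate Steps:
N = -7 (N = -14 + 7*((13 - 6) - 6) = -14 + 7*(7 - 6) = -14 + 7*1 = -14 + 7 = -7)
(31 - 49)*N = (31 - 49)*(-7) = -18*(-7) = 126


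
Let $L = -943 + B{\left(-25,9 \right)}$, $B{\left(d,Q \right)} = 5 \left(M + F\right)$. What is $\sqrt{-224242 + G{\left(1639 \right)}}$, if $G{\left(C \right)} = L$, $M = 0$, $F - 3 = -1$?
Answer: $5 i \sqrt{9007} \approx 474.53 i$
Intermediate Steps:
$F = 2$ ($F = 3 - 1 = 2$)
$B{\left(d,Q \right)} = 10$ ($B{\left(d,Q \right)} = 5 \left(0 + 2\right) = 5 \cdot 2 = 10$)
$L = -933$ ($L = -943 + 10 = -933$)
$G{\left(C \right)} = -933$
$\sqrt{-224242 + G{\left(1639 \right)}} = \sqrt{-224242 - 933} = \sqrt{-225175} = 5 i \sqrt{9007}$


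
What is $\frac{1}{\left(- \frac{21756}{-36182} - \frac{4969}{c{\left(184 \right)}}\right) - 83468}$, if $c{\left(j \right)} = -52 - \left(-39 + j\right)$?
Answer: $- \frac{3563927}{297381821691} \approx -1.1984 \cdot 10^{-5}$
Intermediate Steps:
$c{\left(j \right)} = -13 - j$ ($c{\left(j \right)} = -52 - \left(-39 + j\right) = -13 - j$)
$\frac{1}{\left(- \frac{21756}{-36182} - \frac{4969}{c{\left(184 \right)}}\right) - 83468} = \frac{1}{\left(- \frac{21756}{-36182} - \frac{4969}{-13 - 184}\right) - 83468} = \frac{1}{\left(\left(-21756\right) \left(- \frac{1}{36182}\right) - \frac{4969}{-13 - 184}\right) - 83468} = \frac{1}{\left(\frac{10878}{18091} - \frac{4969}{-197}\right) - 83468} = \frac{1}{\left(\frac{10878}{18091} - - \frac{4969}{197}\right) - 83468} = \frac{1}{\left(\frac{10878}{18091} + \frac{4969}{197}\right) - 83468} = \frac{1}{\frac{92037145}{3563927} - 83468} = \frac{1}{- \frac{297381821691}{3563927}} = - \frac{3563927}{297381821691}$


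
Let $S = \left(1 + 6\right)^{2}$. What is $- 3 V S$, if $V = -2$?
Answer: $294$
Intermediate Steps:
$S = 49$ ($S = 7^{2} = 49$)
$- 3 V S = \left(-3\right) \left(-2\right) 49 = 6 \cdot 49 = 294$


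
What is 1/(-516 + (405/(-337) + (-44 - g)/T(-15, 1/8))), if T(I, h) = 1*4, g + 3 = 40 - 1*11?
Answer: -674/360389 ≈ -0.0018702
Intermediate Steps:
g = 26 (g = -3 + (40 - 1*11) = -3 + (40 - 11) = -3 + 29 = 26)
T(I, h) = 4
1/(-516 + (405/(-337) + (-44 - g)/T(-15, 1/8))) = 1/(-516 + (405/(-337) + (-44 - 1*26)/4)) = 1/(-516 + (405*(-1/337) + (-44 - 26)*(¼))) = 1/(-516 + (-405/337 - 70*¼)) = 1/(-516 + (-405/337 - 35/2)) = 1/(-516 - 12605/674) = 1/(-360389/674) = -674/360389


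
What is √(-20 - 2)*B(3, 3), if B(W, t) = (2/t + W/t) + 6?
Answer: 23*I*√22/3 ≈ 35.96*I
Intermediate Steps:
B(W, t) = 6 + 2/t + W/t
√(-20 - 2)*B(3, 3) = √(-20 - 2)*((2 + 3 + 6*3)/3) = √(-22)*((2 + 3 + 18)/3) = (I*√22)*((⅓)*23) = (I*√22)*(23/3) = 23*I*√22/3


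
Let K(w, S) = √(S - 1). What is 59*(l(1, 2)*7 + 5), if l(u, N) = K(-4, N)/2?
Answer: 1003/2 ≈ 501.50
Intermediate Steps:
K(w, S) = √(-1 + S)
l(u, N) = √(-1 + N)/2
59*(l(1, 2)*7 + 5) = 59*((√(-1 + 2)/2)*7 + 5) = 59*((√1/2)*7 + 5) = 59*(((½)*1)*7 + 5) = 59*((½)*7 + 5) = 59*(7/2 + 5) = 59*(17/2) = 1003/2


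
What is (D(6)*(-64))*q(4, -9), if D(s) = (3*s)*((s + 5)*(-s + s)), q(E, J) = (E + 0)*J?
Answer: 0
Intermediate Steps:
q(E, J) = E*J
D(s) = 0 (D(s) = (3*s)*((5 + s)*0) = (3*s)*0 = 0)
(D(6)*(-64))*q(4, -9) = (0*(-64))*(4*(-9)) = 0*(-36) = 0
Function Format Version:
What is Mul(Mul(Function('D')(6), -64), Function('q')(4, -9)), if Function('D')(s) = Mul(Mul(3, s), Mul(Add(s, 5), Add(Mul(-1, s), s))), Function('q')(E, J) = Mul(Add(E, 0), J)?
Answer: 0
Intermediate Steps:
Function('q')(E, J) = Mul(E, J)
Function('D')(s) = 0 (Function('D')(s) = Mul(Mul(3, s), Mul(Add(5, s), 0)) = Mul(Mul(3, s), 0) = 0)
Mul(Mul(Function('D')(6), -64), Function('q')(4, -9)) = Mul(Mul(0, -64), Mul(4, -9)) = Mul(0, -36) = 0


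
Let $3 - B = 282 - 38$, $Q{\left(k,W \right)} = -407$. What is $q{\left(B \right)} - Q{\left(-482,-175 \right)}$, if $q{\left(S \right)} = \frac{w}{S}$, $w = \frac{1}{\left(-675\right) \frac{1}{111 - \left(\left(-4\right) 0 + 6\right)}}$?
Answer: $\frac{4413922}{10845} \approx 407.0$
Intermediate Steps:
$B = -241$ ($B = 3 - \left(282 - 38\right) = 3 - 244 = -241$)
$w = - \frac{7}{45}$ ($w = \frac{1}{\left(-675\right) \frac{1}{111 - \left(0 + 6\right)}} = \frac{1}{\left(-675\right) \frac{1}{111 - 6}} = \frac{1}{\left(-675\right) \frac{1}{105}} = \frac{1}{- \frac{45}{7}} = - \frac{7}{45} \approx -0.15556$)
$q{\left(S \right)} = - \frac{7}{45 S}$
$q{\left(B \right)} - Q{\left(-482,-175 \right)} = - \frac{7}{45 \left(-241\right)} - -407 = \left(- \frac{7}{45}\right) \left(- \frac{1}{241}\right) + 407 = \frac{7}{10845} + 407 = \frac{4413922}{10845}$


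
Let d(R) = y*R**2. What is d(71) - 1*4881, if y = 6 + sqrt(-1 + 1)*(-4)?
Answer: 25365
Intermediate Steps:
y = 6 (y = 6 + sqrt(0)*(-4) = 6 + 0*(-4) = 6 + 0 = 6)
d(R) = 6*R**2
d(71) - 1*4881 = 6*71**2 - 1*4881 = 6*5041 - 4881 = 30246 - 4881 = 25365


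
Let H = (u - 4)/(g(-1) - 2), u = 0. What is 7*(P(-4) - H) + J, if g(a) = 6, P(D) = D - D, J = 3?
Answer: 10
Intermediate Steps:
P(D) = 0
H = -1 (H = (0 - 4)/(6 - 2) = -4/4 = -4*1/4 = -1)
7*(P(-4) - H) + J = 7*(0 - 1*(-1)) + 3 = 7*(0 + 1) + 3 = 7*1 + 3 = 7 + 3 = 10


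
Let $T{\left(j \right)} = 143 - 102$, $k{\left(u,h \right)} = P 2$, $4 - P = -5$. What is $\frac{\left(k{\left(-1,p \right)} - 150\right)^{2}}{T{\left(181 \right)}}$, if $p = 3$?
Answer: $\frac{17424}{41} \approx 424.98$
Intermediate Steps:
$P = 9$ ($P = 4 - -5 = 4 + 5 = 9$)
$k{\left(u,h \right)} = 18$ ($k{\left(u,h \right)} = 9 \cdot 2 = 18$)
$T{\left(j \right)} = 41$
$\frac{\left(k{\left(-1,p \right)} - 150\right)^{2}}{T{\left(181 \right)}} = \frac{\left(18 - 150\right)^{2}}{41} = \left(-132\right)^{2} \cdot \frac{1}{41} = 17424 \cdot \frac{1}{41} = \frac{17424}{41}$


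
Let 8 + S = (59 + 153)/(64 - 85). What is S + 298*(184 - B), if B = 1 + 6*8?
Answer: 844450/21 ≈ 40212.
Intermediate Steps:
S = -380/21 (S = -8 + (59 + 153)/(64 - 85) = -8 + 212/(-21) = -8 + 212*(-1/21) = -8 - 212/21 = -380/21 ≈ -18.095)
B = 49 (B = 1 + 48 = 49)
S + 298*(184 - B) = -380/21 + 298*(184 - 1*49) = -380/21 + 298*(184 - 49) = -380/21 + 298*135 = -380/21 + 40230 = 844450/21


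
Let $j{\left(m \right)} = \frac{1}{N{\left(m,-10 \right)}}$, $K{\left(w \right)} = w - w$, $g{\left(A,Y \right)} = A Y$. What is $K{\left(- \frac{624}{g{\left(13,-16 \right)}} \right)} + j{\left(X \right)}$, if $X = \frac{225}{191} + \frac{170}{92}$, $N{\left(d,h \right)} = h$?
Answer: $- \frac{1}{10} \approx -0.1$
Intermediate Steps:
$X = \frac{26585}{8786}$ ($X = 225 \cdot \frac{1}{191} + 170 \cdot \frac{1}{92} = \frac{225}{191} + \frac{85}{46} = \frac{26585}{8786} \approx 3.0258$)
$K{\left(w \right)} = 0$
$j{\left(m \right)} = - \frac{1}{10}$ ($j{\left(m \right)} = \frac{1}{-10} = - \frac{1}{10}$)
$K{\left(- \frac{624}{g{\left(13,-16 \right)}} \right)} + j{\left(X \right)} = 0 - \frac{1}{10} = - \frac{1}{10}$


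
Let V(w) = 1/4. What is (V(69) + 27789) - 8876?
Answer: 75653/4 ≈ 18913.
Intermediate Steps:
V(w) = ¼
(V(69) + 27789) - 8876 = (¼ + 27789) - 8876 = 111157/4 - 8876 = 75653/4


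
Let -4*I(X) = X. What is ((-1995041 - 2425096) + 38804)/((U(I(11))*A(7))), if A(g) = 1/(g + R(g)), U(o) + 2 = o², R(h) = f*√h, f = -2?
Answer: -490709296/89 + 140202656*√7/89 ≈ -1.3457e+6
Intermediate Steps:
I(X) = -X/4
R(h) = -2*√h
U(o) = -2 + o²
A(g) = 1/(g - 2*√g)
((-1995041 - 2425096) + 38804)/((U(I(11))*A(7))) = ((-1995041 - 2425096) + 38804)/(((-2 + (-¼*11)²)/(7 - 2*√7))) = (-4420137 + 38804)/(((-2 + (-11/4)²)/(7 - 2*√7))) = -4381333*(7 - 2*√7)/(-2 + 121/16) = -(490709296/89 - 140202656*√7/89) = -4381333*(112/89 - 32*√7/89) = -490709296/89 + 140202656*√7/89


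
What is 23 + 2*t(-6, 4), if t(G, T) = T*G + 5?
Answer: -15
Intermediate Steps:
t(G, T) = 5 + G*T (t(G, T) = G*T + 5 = 5 + G*T)
23 + 2*t(-6, 4) = 23 + 2*(5 - 6*4) = 23 + 2*(5 - 24) = 23 + 2*(-19) = 23 - 38 = -15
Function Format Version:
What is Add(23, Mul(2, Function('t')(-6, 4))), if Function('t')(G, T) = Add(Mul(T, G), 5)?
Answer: -15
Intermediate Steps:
Function('t')(G, T) = Add(5, Mul(G, T)) (Function('t')(G, T) = Add(Mul(G, T), 5) = Add(5, Mul(G, T)))
Add(23, Mul(2, Function('t')(-6, 4))) = Add(23, Mul(2, Add(5, Mul(-6, 4)))) = Add(23, Mul(2, Add(5, -24))) = Add(23, Mul(2, -19)) = Add(23, -38) = -15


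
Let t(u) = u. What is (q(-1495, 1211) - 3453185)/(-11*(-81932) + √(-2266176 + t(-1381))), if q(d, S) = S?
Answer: -3111098471448/812257435061 + 3451974*I*√2267557/812257435061 ≈ -3.8302 + 0.0063996*I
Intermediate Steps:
(q(-1495, 1211) - 3453185)/(-11*(-81932) + √(-2266176 + t(-1381))) = (1211 - 3453185)/(-11*(-81932) + √(-2266176 - 1381)) = -3451974/(901252 + √(-2267557)) = -3451974/(901252 + I*√2267557)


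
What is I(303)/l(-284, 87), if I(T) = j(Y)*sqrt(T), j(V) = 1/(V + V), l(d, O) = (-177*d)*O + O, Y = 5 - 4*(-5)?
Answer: sqrt(303)/218670150 ≈ 7.9603e-8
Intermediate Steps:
Y = 25 (Y = 5 + 20 = 25)
l(d, O) = O - 177*O*d (l(d, O) = -177*O*d + O = O - 177*O*d)
j(V) = 1/(2*V)
I(T) = sqrt(T)/50 (I(T) = ((1/2)/25)*sqrt(T) = ((1/2)*(1/25))*sqrt(T) = sqrt(T)/50)
I(303)/l(-284, 87) = (sqrt(303)/50)/((87*(1 - 177*(-284)))) = (sqrt(303)/50)/((87*(1 + 50268))) = (sqrt(303)/50)/((87*50269)) = (sqrt(303)/50)/4373403 = (sqrt(303)/50)*(1/4373403) = sqrt(303)/218670150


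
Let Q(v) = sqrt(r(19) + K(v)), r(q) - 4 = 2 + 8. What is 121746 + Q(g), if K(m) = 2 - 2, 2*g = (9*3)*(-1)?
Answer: 121746 + sqrt(14) ≈ 1.2175e+5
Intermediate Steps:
r(q) = 14 (r(q) = 4 + (2 + 8) = 4 + 10 = 14)
g = -27/2 (g = ((9*3)*(-1))/2 = (27*(-1))/2 = (1/2)*(-27) = -27/2 ≈ -13.500)
K(m) = 0
Q(v) = sqrt(14) (Q(v) = sqrt(14 + 0) = sqrt(14))
121746 + Q(g) = 121746 + sqrt(14)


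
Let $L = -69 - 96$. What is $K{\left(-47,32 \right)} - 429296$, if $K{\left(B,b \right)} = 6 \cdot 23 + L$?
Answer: $-429323$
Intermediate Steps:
$L = -165$ ($L = -69 - 96 = -165$)
$K{\left(B,b \right)} = -27$ ($K{\left(B,b \right)} = 6 \cdot 23 - 165 = 138 - 165 = -27$)
$K{\left(-47,32 \right)} - 429296 = -27 - 429296 = -429323$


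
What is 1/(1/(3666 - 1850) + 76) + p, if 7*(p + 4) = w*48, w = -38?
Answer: -255594772/966119 ≈ -264.56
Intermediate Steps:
p = -1852/7 (p = -4 + (-38*48)/7 = -4 + (⅐)*(-1824) = -4 - 1824/7 = -1852/7 ≈ -264.57)
1/(1/(3666 - 1850) + 76) + p = 1/(1/(3666 - 1850) + 76) - 1852/7 = 1/(1/1816 + 76) - 1852/7 = 1/(138017/1816) - 1852/7 = 1816/138017 - 1852/7 = -255594772/966119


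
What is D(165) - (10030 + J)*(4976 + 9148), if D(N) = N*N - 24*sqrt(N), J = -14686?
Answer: 65788569 - 24*sqrt(165) ≈ 6.5788e+7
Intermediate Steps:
D(N) = N**2 - 24*sqrt(N)
D(165) - (10030 + J)*(4976 + 9148) = (165**2 - 24*sqrt(165)) - (10030 - 14686)*(4976 + 9148) = (27225 - 24*sqrt(165)) - (-4656)*14124 = (27225 - 24*sqrt(165)) - 1*(-65761344) = (27225 - 24*sqrt(165)) + 65761344 = 65788569 - 24*sqrt(165)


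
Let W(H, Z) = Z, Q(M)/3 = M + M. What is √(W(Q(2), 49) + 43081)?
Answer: √43130 ≈ 207.68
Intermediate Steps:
Q(M) = 6*M (Q(M) = 3*(M + M) = 3*(2*M) = 6*M)
√(W(Q(2), 49) + 43081) = √(49 + 43081) = √43130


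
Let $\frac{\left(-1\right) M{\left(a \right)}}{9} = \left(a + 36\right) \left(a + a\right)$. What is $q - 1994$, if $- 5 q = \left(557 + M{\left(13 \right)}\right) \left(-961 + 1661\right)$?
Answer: $1525266$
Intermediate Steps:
$M{\left(a \right)} = - 18 a \left(36 + a\right)$ ($M{\left(a \right)} = - 9 \left(a + 36\right) \left(a + a\right) = - 9 \left(36 + a\right) 2 a = - 9 \cdot 2 a \left(36 + a\right) = - 18 a \left(36 + a\right)$)
$q = 1527260$ ($q = - \frac{\left(557 - 234 \left(36 + 13\right)\right) \left(-961 + 1661\right)}{5} = - \frac{\left(557 - 234 \cdot 49\right) 700}{5} = - \frac{\left(557 - 11466\right) 700}{5} = - \frac{\left(-10909\right) 700}{5} = \left(- \frac{1}{5}\right) \left(-7636300\right) = 1527260$)
$q - 1994 = 1527260 - 1994 = 1525266$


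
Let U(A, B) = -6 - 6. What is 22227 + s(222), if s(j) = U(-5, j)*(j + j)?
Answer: 16899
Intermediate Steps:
U(A, B) = -12
s(j) = -24*j (s(j) = -12*(j + j) = -24*j)
22227 + s(222) = 22227 - 24*222 = 22227 - 5328 = 16899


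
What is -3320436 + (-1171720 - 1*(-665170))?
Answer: -3826986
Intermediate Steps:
-3320436 + (-1171720 - 1*(-665170)) = -3320436 + (-1171720 + 665170) = -3320436 - 506550 = -3826986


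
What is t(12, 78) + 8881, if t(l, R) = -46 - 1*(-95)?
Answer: 8930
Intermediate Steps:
t(l, R) = 49 (t(l, R) = -46 + 95 = 49)
t(12, 78) + 8881 = 49 + 8881 = 8930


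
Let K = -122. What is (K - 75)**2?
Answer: 38809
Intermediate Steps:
(K - 75)**2 = (-122 - 75)**2 = (-197)**2 = 38809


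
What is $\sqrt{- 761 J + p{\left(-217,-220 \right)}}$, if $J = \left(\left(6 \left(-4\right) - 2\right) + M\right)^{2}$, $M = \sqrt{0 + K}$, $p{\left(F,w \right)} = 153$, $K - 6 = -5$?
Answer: $4 i \sqrt{29717} \approx 689.54 i$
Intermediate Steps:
$K = 1$ ($K = 6 - 5 = 1$)
$M = 1$ ($M = \sqrt{0 + 1} = \sqrt{1} = 1$)
$J = 625$ ($J = \left(\left(6 \left(-4\right) - 2\right) + 1\right)^{2} = \left(\left(-24 - 2\right) + 1\right)^{2} = \left(-26 + 1\right)^{2} = \left(-25\right)^{2} = 625$)
$\sqrt{- 761 J + p{\left(-217,-220 \right)}} = \sqrt{\left(-761\right) 625 + 153} = \sqrt{-475625 + 153} = \sqrt{-475472} = 4 i \sqrt{29717}$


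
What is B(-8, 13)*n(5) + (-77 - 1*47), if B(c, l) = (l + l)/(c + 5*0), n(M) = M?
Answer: -561/4 ≈ -140.25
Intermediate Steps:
B(c, l) = 2*l/c (B(c, l) = (2*l)/(c + 0) = (2*l)/c = 2*l/c)
B(-8, 13)*n(5) + (-77 - 1*47) = (2*13/(-8))*5 + (-77 - 1*47) = (2*13*(-1/8))*5 + (-77 - 47) = -13/4*5 - 124 = -65/4 - 124 = -561/4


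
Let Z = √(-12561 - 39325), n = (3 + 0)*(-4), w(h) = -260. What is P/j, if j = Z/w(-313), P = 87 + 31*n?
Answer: -37050*I*√51886/25943 ≈ -325.31*I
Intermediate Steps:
n = -12 (n = 3*(-4) = -12)
P = -285 (P = 87 + 31*(-12) = 87 - 372 = -285)
Z = I*√51886 (Z = √(-51886) = I*√51886 ≈ 227.78*I)
j = -I*√51886/260 (j = (I*√51886)/(-260) = (I*√51886)*(-1/260) = -I*√51886/260 ≈ -0.8761*I)
P/j = -285*130*I*√51886/25943 = -37050*I*√51886/25943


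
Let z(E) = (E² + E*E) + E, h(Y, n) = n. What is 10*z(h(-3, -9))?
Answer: 1530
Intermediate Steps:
z(E) = E + 2*E² (z(E) = (E² + E²) + E = 2*E² + E = E + 2*E²)
10*z(h(-3, -9)) = 10*(-9*(1 + 2*(-9))) = 10*(-9*(1 - 18)) = 10*(-9*(-17)) = 10*153 = 1530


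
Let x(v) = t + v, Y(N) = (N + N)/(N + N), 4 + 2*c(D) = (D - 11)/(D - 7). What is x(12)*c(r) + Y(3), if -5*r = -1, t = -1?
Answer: -417/34 ≈ -12.265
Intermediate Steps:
r = 1/5 (r = -1/5*(-1) = 1/5 ≈ 0.20000)
c(D) = -2 + (-11 + D)/(2*(-7 + D)) (c(D) = -2 + ((D - 11)/(D - 7))/2 = -2 + ((-11 + D)/(-7 + D))/2 = -2 + (-11 + D)/(2*(-7 + D)))
Y(N) = 1 (Y(N) = (2*N)/((2*N)) = (2*N)*(1/(2*N)) = 1)
x(v) = -1 + v
x(12)*c(r) + Y(3) = (-1 + 12)*((17 - 3*1/5)/(2*(-7 + 1/5))) + 1 = 11*((17 - 3/5)/(2*(-34/5))) + 1 = 11*((1/2)*(-5/34)*(82/5)) + 1 = 11*(-41/34) + 1 = -451/34 + 1 = -417/34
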